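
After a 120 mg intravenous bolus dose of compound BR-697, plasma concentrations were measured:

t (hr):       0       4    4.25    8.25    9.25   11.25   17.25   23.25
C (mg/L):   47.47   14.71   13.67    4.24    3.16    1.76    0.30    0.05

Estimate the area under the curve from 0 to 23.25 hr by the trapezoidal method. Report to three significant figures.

AUC = 180 mg/L·hr

Trapezoidal AUC_0→23.25:
  [0→4]: (47.47+14.71)/2 × 4 = 124.36
  [4→4.25]: (14.71+13.67)/2 × 0.25 = 3.5475
  [4.25→8.25]: (13.67+4.24)/2 × 4 = 35.82
  [8.25→9.25]: (4.24+3.16)/2 × 1 = 3.7
  [9.25→11.25]: (3.16+1.76)/2 × 2 = 4.92
  [11.25→17.25]: (1.76+0.30)/2 × 6 = 6.18
  [17.25→23.25]: (0.30+0.05)/2 × 6 = 1.05
  Sum = 179.5775 mg/L·hr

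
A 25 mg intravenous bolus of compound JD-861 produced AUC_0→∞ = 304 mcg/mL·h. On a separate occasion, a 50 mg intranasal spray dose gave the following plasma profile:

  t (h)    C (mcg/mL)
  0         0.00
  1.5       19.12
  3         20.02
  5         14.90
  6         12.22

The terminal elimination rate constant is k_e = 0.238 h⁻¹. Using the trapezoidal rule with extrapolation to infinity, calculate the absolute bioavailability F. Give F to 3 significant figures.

Trapezoidal AUC_0→6 (intranasal spray):
  [0→1.5]: (0.00+19.12)/2 × 1.5 = 14.34
  [1.5→3]: (19.12+20.02)/2 × 1.5 = 29.355
  [3→5]: (20.02+14.90)/2 × 2 = 34.92
  [5→6]: (14.90+12.22)/2 × 1 = 13.56
  Sum = 92.175 mcg/mL·h
Tail: C_last/k_e = 12.22/0.238 = 51.345
AUC_0→∞ (intranasal spray) = 92.175 + 51.345 = 143.52 mcg/mL·h
F = (AUC_ev/D_ev)/(AUC_iv/D_iv) = (143.52/50)/(304/25) = 2.8704/12.16 = 0.2361

F = 0.236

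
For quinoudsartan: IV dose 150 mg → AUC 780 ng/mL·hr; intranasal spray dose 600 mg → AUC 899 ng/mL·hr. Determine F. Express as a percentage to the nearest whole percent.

F = 29%

F = (AUC_ev / D_ev) / (AUC_iv / D_iv)
  = (899/600) / (780/150)
  = 1.49833 / 5.2 = 0.2881
  = 28.81%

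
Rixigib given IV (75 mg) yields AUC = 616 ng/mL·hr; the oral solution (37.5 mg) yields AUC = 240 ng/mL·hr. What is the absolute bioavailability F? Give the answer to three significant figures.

F = 0.779

F = (AUC_ev / D_ev) / (AUC_iv / D_iv)
  = (240/37.5) / (616/75)
  = 6.4 / 8.21333 = 0.7792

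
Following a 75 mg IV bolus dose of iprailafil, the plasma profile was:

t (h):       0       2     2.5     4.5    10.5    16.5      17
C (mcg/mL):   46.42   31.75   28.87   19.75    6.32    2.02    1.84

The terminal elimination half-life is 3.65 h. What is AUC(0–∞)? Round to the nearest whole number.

Trapezoidal AUC_0→17:
  [0→2]: (46.42+31.75)/2 × 2 = 78.17
  [2→2.5]: (31.75+28.87)/2 × 0.5 = 15.155
  [2.5→4.5]: (28.87+19.75)/2 × 2 = 48.62
  [4.5→10.5]: (19.75+6.32)/2 × 6 = 78.21
  [10.5→16.5]: (6.32+2.02)/2 × 6 = 25.02
  [16.5→17]: (2.02+1.84)/2 × 0.5 = 0.965
  Sum = 246.14 mcg/mL·h
k_e = ln2 / t½ = 0.693147 / 3.65 = 0.1899 h^-1
Extrapolated tail: C_last / k_e = 1.84 / 0.1899 = 9.689
AUC_0→∞ = 246.14 + 9.689 = 255.829 mcg/mL·h

AUC = 256 mcg/mL·h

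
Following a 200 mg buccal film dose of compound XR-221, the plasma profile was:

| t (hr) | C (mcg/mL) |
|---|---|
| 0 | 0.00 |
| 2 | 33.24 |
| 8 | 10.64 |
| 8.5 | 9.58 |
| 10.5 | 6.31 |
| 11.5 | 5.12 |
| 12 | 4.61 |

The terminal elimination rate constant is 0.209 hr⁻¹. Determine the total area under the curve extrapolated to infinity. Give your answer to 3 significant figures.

Trapezoidal AUC_0→12:
  [0→2]: (0.00+33.24)/2 × 2 = 33.24
  [2→8]: (33.24+10.64)/2 × 6 = 131.64
  [8→8.5]: (10.64+9.58)/2 × 0.5 = 5.055
  [8.5→10.5]: (9.58+6.31)/2 × 2 = 15.89
  [10.5→11.5]: (6.31+5.12)/2 × 1 = 5.715
  [11.5→12]: (5.12+4.61)/2 × 0.5 = 2.4325
  Sum = 193.9725 mcg/mL·hr
Extrapolated tail: C_last / k_e = 4.61 / 0.209 = 22.057
AUC_0→∞ = 193.9725 + 22.057 = 216.0295 mcg/mL·hr

AUC = 216 mcg/mL·hr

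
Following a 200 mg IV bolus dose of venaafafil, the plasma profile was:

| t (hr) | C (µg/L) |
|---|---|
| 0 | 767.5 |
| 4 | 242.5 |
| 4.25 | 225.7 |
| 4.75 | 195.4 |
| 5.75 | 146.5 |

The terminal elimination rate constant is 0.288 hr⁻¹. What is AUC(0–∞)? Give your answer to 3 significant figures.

Trapezoidal AUC_0→5.75:
  [0→4]: (767.5+242.5)/2 × 4 = 2020.0
  [4→4.25]: (242.5+225.7)/2 × 0.25 = 58.525
  [4.25→4.75]: (225.7+195.4)/2 × 0.5 = 105.275
  [4.75→5.75]: (195.4+146.5)/2 × 1 = 170.95
  Sum = 2354.75 µg/L·hr
Extrapolated tail: C_last / k_e = 146.5 / 0.288 = 508.681
AUC_0→∞ = 2354.75 + 508.681 = 2863.431 µg/L·hr

AUC = 2860 µg/L·hr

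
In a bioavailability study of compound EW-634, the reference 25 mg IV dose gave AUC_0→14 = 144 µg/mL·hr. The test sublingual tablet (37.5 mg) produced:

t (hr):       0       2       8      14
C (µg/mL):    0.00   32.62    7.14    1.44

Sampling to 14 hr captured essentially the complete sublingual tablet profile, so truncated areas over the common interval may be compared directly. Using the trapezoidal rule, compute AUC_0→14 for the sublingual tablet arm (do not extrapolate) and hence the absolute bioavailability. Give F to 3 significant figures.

Trapezoidal AUC_0→14 (sublingual tablet):
  [0→2]: (0.00+32.62)/2 × 2 = 32.62
  [2→8]: (32.62+7.14)/2 × 6 = 119.28
  [8→14]: (7.14+1.44)/2 × 6 = 25.74
  Sum = 177.64 µg/mL·hr
F = (AUC_ev/D_ev)/(AUC_iv/D_iv) = (177.64/37.5)/(144/25) = 4.73707/5.76 = 0.8224

F = 0.822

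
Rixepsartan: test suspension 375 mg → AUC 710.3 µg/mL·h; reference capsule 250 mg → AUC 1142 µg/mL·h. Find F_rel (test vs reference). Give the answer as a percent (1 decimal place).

F_rel = 41.5%

F_rel = (AUC_test/D_test) / (AUC_ref/D_ref)
      = (710.3/375) / (1142/250)
      = 1.89413 / 4.568 = 0.4147 = 41.47%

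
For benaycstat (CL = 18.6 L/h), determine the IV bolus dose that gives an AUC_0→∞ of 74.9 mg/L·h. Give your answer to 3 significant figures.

Dose = 1390 mg

Dose_iv = CL × AUC_0→∞
     = 18.6 × 74.9 = 1393.14 mg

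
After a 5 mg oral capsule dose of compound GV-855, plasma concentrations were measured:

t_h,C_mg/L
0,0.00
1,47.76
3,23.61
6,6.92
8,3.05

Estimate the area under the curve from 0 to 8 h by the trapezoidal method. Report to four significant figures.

AUC = 151.0 mg/L·h

Trapezoidal AUC_0→8:
  [0→1]: (0.00+47.76)/2 × 1 = 23.88
  [1→3]: (47.76+23.61)/2 × 2 = 71.37
  [3→6]: (23.61+6.92)/2 × 3 = 45.795
  [6→8]: (6.92+3.05)/2 × 2 = 9.97
  Sum = 151.015 mg/L·h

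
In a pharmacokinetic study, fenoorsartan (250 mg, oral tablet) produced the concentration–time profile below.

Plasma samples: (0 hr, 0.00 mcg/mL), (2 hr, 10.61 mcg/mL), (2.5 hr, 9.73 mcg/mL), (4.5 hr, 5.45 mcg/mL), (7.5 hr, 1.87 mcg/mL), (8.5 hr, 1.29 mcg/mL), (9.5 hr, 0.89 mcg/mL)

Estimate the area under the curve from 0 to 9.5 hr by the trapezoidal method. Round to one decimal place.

Trapezoidal AUC_0→9.5:
  [0→2]: (0.00+10.61)/2 × 2 = 10.61
  [2→2.5]: (10.61+9.73)/2 × 0.5 = 5.085
  [2.5→4.5]: (9.73+5.45)/2 × 2 = 15.18
  [4.5→7.5]: (5.45+1.87)/2 × 3 = 10.98
  [7.5→8.5]: (1.87+1.29)/2 × 1 = 1.58
  [8.5→9.5]: (1.29+0.89)/2 × 1 = 1.09
  Sum = 44.525 mcg/mL·hr

AUC = 44.5 mcg/mL·hr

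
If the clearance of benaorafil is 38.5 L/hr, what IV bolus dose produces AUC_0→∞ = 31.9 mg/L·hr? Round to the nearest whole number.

Dose = 1228 mg

Dose_iv = CL × AUC_0→∞
     = 38.5 × 31.9 = 1228.15 mg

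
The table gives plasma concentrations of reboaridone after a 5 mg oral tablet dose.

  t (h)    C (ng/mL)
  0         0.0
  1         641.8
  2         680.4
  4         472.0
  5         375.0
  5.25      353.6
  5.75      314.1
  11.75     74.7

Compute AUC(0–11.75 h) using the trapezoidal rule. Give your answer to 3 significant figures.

Trapezoidal AUC_0→11.75:
  [0→1]: (0.0+641.8)/2 × 1 = 320.9
  [1→2]: (641.8+680.4)/2 × 1 = 661.1
  [2→4]: (680.4+472.0)/2 × 2 = 1152.4
  [4→5]: (472.0+375.0)/2 × 1 = 423.5
  [5→5.25]: (375.0+353.6)/2 × 0.25 = 91.075
  [5.25→5.75]: (353.6+314.1)/2 × 0.5 = 166.925
  [5.75→11.75]: (314.1+74.7)/2 × 6 = 1166.4
  Sum = 3982.3 ng/mL·h

AUC = 3980 ng/mL·h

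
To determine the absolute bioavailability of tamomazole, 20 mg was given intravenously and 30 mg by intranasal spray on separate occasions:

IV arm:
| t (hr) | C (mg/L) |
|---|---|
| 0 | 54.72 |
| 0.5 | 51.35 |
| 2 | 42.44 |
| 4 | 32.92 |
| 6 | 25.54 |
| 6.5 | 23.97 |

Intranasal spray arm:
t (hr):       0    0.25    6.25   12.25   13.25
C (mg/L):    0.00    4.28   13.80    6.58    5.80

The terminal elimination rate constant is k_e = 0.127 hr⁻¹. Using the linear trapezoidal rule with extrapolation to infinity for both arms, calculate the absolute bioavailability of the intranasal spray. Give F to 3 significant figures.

Trapezoidal AUC_0→6.5 (IV):
  [0→0.5]: (54.72+51.35)/2 × 0.5 = 26.5175
  [0.5→2]: (51.35+42.44)/2 × 1.5 = 70.3425
  [2→4]: (42.44+32.92)/2 × 2 = 75.36
  [4→6]: (32.92+25.54)/2 × 2 = 58.46
  [6→6.5]: (25.54+23.97)/2 × 0.5 = 12.3775
  Sum = 243.0575 mg/L·hr
IV tail: 23.97/0.127 = 188.740; AUC_iv,0→∞ = 243.0575 + 188.740 = 431.7975 mg/L·hr
Trapezoidal AUC_0→13.25 (intranasal spray):
  [0→0.25]: (0.00+4.28)/2 × 0.25 = 0.535
  [0.25→6.25]: (4.28+13.80)/2 × 6 = 54.24
  [6.25→12.25]: (13.80+6.58)/2 × 6 = 61.14
  [12.25→13.25]: (6.58+5.80)/2 × 1 = 6.19
  Sum = 122.105 mg/L·hr
intranasal spray tail: 5.80/0.127 = 45.669; AUC_ev,0→∞ = 122.105 + 45.669 = 167.774 mg/L·hr
F = (AUC_ev/D_ev)/(AUC_iv/D_iv) = (167.774/30)/(431.7975/20) = 5.59247/21.589875 = 0.2590

F = 0.259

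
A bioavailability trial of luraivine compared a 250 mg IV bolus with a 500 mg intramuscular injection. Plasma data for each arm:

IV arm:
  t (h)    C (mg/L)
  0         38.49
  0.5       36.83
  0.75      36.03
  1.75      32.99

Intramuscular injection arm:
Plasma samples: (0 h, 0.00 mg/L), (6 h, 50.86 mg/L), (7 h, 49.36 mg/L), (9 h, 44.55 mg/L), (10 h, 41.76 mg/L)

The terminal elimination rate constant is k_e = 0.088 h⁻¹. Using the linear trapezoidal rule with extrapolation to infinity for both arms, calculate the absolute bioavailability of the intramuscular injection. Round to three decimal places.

F = 0.931

Trapezoidal AUC_0→1.75 (IV):
  [0→0.5]: (38.49+36.83)/2 × 0.5 = 18.83
  [0.5→0.75]: (36.83+36.03)/2 × 0.25 = 9.1075
  [0.75→1.75]: (36.03+32.99)/2 × 1 = 34.51
  Sum = 62.4475 mg/L·h
IV tail: 32.99/0.088 = 374.886; AUC_iv,0→∞ = 62.4475 + 374.886 = 437.3335 mg/L·h
Trapezoidal AUC_0→10 (intramuscular injection):
  [0→6]: (0.00+50.86)/2 × 6 = 152.58
  [6→7]: (50.86+49.36)/2 × 1 = 50.11
  [7→9]: (49.36+44.55)/2 × 2 = 93.91
  [9→10]: (44.55+41.76)/2 × 1 = 43.155
  Sum = 339.755 mg/L·h
intramuscular injection tail: 41.76/0.088 = 474.545; AUC_ev,0→∞ = 339.755 + 474.545 = 814.3 mg/L·h
F = (AUC_ev/D_ev)/(AUC_iv/D_iv) = (814.3/500)/(437.3335/250) = 1.6286/1.749334 = 0.9310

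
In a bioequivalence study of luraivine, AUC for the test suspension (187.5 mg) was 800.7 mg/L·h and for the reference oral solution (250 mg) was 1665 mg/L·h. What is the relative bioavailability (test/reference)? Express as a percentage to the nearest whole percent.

F_rel = (AUC_test/D_test) / (AUC_ref/D_ref)
      = (800.7/187.5) / (1665/250)
      = 4.2704 / 6.66 = 0.6412 = 64.12%

F_rel = 64%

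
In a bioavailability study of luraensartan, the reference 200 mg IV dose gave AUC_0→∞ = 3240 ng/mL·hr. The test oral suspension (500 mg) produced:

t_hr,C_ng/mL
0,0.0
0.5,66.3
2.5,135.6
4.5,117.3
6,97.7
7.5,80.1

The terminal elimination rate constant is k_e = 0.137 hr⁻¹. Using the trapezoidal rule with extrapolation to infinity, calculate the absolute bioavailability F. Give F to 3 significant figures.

Trapezoidal AUC_0→7.5 (oral suspension):
  [0→0.5]: (0.0+66.3)/2 × 0.5 = 16.575
  [0.5→2.5]: (66.3+135.6)/2 × 2 = 201.9
  [2.5→4.5]: (135.6+117.3)/2 × 2 = 252.9
  [4.5→6]: (117.3+97.7)/2 × 1.5 = 161.25
  [6→7.5]: (97.7+80.1)/2 × 1.5 = 133.35
  Sum = 765.975 ng/mL·hr
Tail: C_last/k_e = 80.1/0.137 = 584.672
AUC_0→∞ (oral suspension) = 765.975 + 584.672 = 1350.647 ng/mL·hr
F = (AUC_ev/D_ev)/(AUC_iv/D_iv) = (1350.647/500)/(3240/200) = 2.701294/16.2 = 0.1667

F = 0.167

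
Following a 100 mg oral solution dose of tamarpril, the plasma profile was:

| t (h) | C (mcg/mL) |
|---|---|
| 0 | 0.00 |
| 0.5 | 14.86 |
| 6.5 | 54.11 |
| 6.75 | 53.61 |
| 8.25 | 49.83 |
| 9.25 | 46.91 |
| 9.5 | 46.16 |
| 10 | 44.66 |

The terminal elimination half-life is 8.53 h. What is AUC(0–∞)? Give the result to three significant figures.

Trapezoidal AUC_0→10:
  [0→0.5]: (0.00+14.86)/2 × 0.5 = 3.715
  [0.5→6.5]: (14.86+54.11)/2 × 6 = 206.91
  [6.5→6.75]: (54.11+53.61)/2 × 0.25 = 13.465
  [6.75→8.25]: (53.61+49.83)/2 × 1.5 = 77.58
  [8.25→9.25]: (49.83+46.91)/2 × 1 = 48.37
  [9.25→9.5]: (46.91+46.16)/2 × 0.25 = 11.63375
  [9.5→10]: (46.16+44.66)/2 × 0.5 = 22.705
  Sum = 384.37875 mcg/mL·h
k_e = ln2 / t½ = 0.693147 / 8.53 = 0.0813 h^-1
Extrapolated tail: C_last / k_e = 44.66 / 0.0813 = 549.323
AUC_0→∞ = 384.37875 + 549.323 = 933.70175 mcg/mL·h

AUC = 934 mcg/mL·h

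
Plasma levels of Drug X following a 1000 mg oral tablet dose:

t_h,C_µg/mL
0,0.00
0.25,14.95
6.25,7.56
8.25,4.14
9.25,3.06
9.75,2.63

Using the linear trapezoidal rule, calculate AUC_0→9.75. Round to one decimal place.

Trapezoidal AUC_0→9.75:
  [0→0.25]: (0.00+14.95)/2 × 0.25 = 1.86875
  [0.25→6.25]: (14.95+7.56)/2 × 6 = 67.53
  [6.25→8.25]: (7.56+4.14)/2 × 2 = 11.7
  [8.25→9.25]: (4.14+3.06)/2 × 1 = 3.6
  [9.25→9.75]: (3.06+2.63)/2 × 0.5 = 1.4225
  Sum = 86.12125 µg/mL·h

AUC = 86.1 µg/mL·h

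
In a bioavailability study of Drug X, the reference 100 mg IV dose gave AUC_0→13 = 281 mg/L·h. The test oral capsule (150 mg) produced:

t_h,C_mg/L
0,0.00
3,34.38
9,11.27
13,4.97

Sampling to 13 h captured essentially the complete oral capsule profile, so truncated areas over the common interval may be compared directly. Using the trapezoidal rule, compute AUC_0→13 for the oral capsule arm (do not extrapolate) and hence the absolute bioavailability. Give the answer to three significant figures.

F = 0.524

Trapezoidal AUC_0→13 (oral capsule):
  [0→3]: (0.00+34.38)/2 × 3 = 51.57
  [3→9]: (34.38+11.27)/2 × 6 = 136.95
  [9→13]: (11.27+4.97)/2 × 4 = 32.48
  Sum = 221.0 mg/L·h
F = (AUC_ev/D_ev)/(AUC_iv/D_iv) = (221.0/150)/(281/100) = 1.47333/2.81 = 0.5243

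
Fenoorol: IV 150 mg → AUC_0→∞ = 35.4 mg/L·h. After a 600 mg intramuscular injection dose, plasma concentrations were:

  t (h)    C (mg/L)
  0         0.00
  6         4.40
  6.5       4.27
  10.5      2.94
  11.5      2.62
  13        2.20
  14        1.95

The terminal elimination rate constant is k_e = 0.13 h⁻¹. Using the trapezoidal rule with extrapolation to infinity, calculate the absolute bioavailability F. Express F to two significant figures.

F = 0.38

Trapezoidal AUC_0→14 (intramuscular injection):
  [0→6]: (0.00+4.40)/2 × 6 = 13.2
  [6→6.5]: (4.40+4.27)/2 × 0.5 = 2.1675
  [6.5→10.5]: (4.27+2.94)/2 × 4 = 14.42
  [10.5→11.5]: (2.94+2.62)/2 × 1 = 2.78
  [11.5→13]: (2.62+2.20)/2 × 1.5 = 3.615
  [13→14]: (2.20+1.95)/2 × 1 = 2.075
  Sum = 38.2575 mg/L·h
Tail: C_last/k_e = 1.95/0.13 = 15.000
AUC_0→∞ (intramuscular injection) = 38.2575 + 15.000 = 53.2575 mg/L·h
F = (AUC_ev/D_ev)/(AUC_iv/D_iv) = (53.2575/600)/(35.4/150) = 0.0887625/0.236 = 0.3761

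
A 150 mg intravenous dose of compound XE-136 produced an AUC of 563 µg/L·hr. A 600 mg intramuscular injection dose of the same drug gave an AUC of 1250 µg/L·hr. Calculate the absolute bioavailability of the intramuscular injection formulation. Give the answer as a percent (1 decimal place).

F = (AUC_ev / D_ev) / (AUC_iv / D_iv)
  = (1250/600) / (563/150)
  = 2.08333 / 3.75333 = 0.5551
  = 55.51%

F = 55.5%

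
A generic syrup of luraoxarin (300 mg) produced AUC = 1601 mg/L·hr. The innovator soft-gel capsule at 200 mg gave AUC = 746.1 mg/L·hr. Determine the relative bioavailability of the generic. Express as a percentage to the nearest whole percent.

F_rel = (AUC_test/D_test) / (AUC_ref/D_ref)
      = (1601/300) / (746.1/200)
      = 5.33667 / 3.7305 = 1.4306 = 143.06%

F_rel = 143%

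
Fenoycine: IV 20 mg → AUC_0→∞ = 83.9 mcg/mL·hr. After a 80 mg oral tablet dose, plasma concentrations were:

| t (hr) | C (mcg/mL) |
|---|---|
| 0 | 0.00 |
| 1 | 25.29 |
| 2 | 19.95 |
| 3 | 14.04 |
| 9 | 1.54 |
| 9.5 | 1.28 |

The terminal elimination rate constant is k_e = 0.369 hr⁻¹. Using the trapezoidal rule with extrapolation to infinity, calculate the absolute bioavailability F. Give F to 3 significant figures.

Trapezoidal AUC_0→9.5 (oral tablet):
  [0→1]: (0.00+25.29)/2 × 1 = 12.645
  [1→2]: (25.29+19.95)/2 × 1 = 22.62
  [2→3]: (19.95+14.04)/2 × 1 = 16.995
  [3→9]: (14.04+1.54)/2 × 6 = 46.74
  [9→9.5]: (1.54+1.28)/2 × 0.5 = 0.705
  Sum = 99.705 mcg/mL·hr
Tail: C_last/k_e = 1.28/0.369 = 3.469
AUC_0→∞ (oral tablet) = 99.705 + 3.469 = 103.174 mcg/mL·hr
F = (AUC_ev/D_ev)/(AUC_iv/D_iv) = (103.174/80)/(83.9/20) = 1.289675/4.195 = 0.3074

F = 0.307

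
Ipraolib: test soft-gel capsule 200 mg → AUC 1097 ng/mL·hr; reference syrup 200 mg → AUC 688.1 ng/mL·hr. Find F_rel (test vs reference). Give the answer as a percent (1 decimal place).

F_rel = 159.4%

F_rel = (AUC_test/D_test) / (AUC_ref/D_ref)
      = (1097/200) / (688.1/200)
      = 5.485 / 3.4405 = 1.5942 = 159.42%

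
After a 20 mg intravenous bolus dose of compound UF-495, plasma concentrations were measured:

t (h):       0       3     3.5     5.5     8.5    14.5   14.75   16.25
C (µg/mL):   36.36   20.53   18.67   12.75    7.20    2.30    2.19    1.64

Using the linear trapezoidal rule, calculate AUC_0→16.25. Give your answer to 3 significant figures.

AUC = 188 µg/mL·h

Trapezoidal AUC_0→16.25:
  [0→3]: (36.36+20.53)/2 × 3 = 85.335
  [3→3.5]: (20.53+18.67)/2 × 0.5 = 9.8
  [3.5→5.5]: (18.67+12.75)/2 × 2 = 31.42
  [5.5→8.5]: (12.75+7.20)/2 × 3 = 29.925
  [8.5→14.5]: (7.20+2.30)/2 × 6 = 28.5
  [14.5→14.75]: (2.30+2.19)/2 × 0.25 = 0.56125
  [14.75→16.25]: (2.19+1.64)/2 × 1.5 = 2.8725
  Sum = 188.41375 µg/mL·h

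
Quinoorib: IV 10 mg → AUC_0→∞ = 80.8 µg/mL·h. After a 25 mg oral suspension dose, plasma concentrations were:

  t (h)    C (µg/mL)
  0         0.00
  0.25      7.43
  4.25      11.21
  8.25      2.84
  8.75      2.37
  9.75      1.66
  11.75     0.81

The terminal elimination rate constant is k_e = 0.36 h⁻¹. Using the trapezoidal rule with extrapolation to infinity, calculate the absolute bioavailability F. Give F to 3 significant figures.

F = 0.368

Trapezoidal AUC_0→11.75 (oral suspension):
  [0→0.25]: (0.00+7.43)/2 × 0.25 = 0.92875
  [0.25→4.25]: (7.43+11.21)/2 × 4 = 37.28
  [4.25→8.25]: (11.21+2.84)/2 × 4 = 28.1
  [8.25→8.75]: (2.84+2.37)/2 × 0.5 = 1.3025
  [8.75→9.75]: (2.37+1.66)/2 × 1 = 2.015
  [9.75→11.75]: (1.66+0.81)/2 × 2 = 2.47
  Sum = 72.09625 µg/mL·h
Tail: C_last/k_e = 0.81/0.36 = 2.250
AUC_0→∞ (oral suspension) = 72.09625 + 2.250 = 74.34625 µg/mL·h
F = (AUC_ev/D_ev)/(AUC_iv/D_iv) = (74.34625/25)/(80.8/10) = 2.97385/8.08 = 0.3681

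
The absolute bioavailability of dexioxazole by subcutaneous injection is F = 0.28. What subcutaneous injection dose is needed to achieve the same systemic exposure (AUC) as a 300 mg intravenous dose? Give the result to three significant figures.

For equal systemic exposure: F × D_ev = D_iv
D_ev = D_iv / F = 300 / 0.28 = 1071.43 mg

D_subcutaneous = 1070 mg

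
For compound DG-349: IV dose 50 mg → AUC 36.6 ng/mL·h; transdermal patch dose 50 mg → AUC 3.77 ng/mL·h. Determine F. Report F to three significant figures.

F = 0.103

F = (AUC_ev / D_ev) / (AUC_iv / D_iv)
  = (3.77/50) / (36.6/50)
  = 0.0754 / 0.732 = 0.1030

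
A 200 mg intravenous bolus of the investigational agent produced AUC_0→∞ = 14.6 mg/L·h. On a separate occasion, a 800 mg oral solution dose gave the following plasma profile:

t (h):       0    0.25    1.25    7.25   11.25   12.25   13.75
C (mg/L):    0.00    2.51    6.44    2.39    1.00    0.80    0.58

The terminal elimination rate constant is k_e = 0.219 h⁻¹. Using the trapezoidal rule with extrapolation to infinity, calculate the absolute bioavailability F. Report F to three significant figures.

F = 0.730

Trapezoidal AUC_0→13.75 (oral solution):
  [0→0.25]: (0.00+2.51)/2 × 0.25 = 0.31375
  [0.25→1.25]: (2.51+6.44)/2 × 1 = 4.475
  [1.25→7.25]: (6.44+2.39)/2 × 6 = 26.49
  [7.25→11.25]: (2.39+1.00)/2 × 4 = 6.78
  [11.25→12.25]: (1.00+0.80)/2 × 1 = 0.9
  [12.25→13.75]: (0.80+0.58)/2 × 1.5 = 1.035
  Sum = 39.99375 mg/L·h
Tail: C_last/k_e = 0.58/0.219 = 2.648
AUC_0→∞ (oral solution) = 39.99375 + 2.648 = 42.64175 mg/L·h
F = (AUC_ev/D_ev)/(AUC_iv/D_iv) = (42.64175/800)/(14.6/200) = 0.0533022/0.073 = 0.7302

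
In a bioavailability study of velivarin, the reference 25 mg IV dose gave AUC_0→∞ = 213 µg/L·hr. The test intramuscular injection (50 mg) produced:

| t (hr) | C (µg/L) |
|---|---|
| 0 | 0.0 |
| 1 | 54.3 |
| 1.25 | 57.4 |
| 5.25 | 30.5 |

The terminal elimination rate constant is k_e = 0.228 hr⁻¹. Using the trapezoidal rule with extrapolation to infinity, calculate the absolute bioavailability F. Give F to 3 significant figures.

F = 0.823

Trapezoidal AUC_0→5.25 (intramuscular injection):
  [0→1]: (0.0+54.3)/2 × 1 = 27.15
  [1→1.25]: (54.3+57.4)/2 × 0.25 = 13.9625
  [1.25→5.25]: (57.4+30.5)/2 × 4 = 175.8
  Sum = 216.9125 µg/L·hr
Tail: C_last/k_e = 30.5/0.228 = 133.772
AUC_0→∞ (intramuscular injection) = 216.9125 + 133.772 = 350.6845 µg/L·hr
F = (AUC_ev/D_ev)/(AUC_iv/D_iv) = (350.6845/50)/(213/25) = 7.01369/8.52 = 0.8232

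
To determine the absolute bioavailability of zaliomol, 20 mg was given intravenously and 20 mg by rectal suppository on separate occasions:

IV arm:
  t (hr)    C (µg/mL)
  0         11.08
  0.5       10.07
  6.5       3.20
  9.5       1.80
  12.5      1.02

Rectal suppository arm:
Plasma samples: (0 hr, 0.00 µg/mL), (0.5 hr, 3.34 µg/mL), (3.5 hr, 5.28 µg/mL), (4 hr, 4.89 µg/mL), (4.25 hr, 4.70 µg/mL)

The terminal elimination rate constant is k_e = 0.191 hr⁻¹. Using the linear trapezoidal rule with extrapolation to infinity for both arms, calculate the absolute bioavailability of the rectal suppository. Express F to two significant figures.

F = 0.68

Trapezoidal AUC_0→12.5 (IV):
  [0→0.5]: (11.08+10.07)/2 × 0.5 = 5.2875
  [0.5→6.5]: (10.07+3.20)/2 × 6 = 39.81
  [6.5→9.5]: (3.20+1.80)/2 × 3 = 7.5
  [9.5→12.5]: (1.80+1.02)/2 × 3 = 4.23
  Sum = 56.8275 µg/mL·hr
IV tail: 1.02/0.191 = 5.340; AUC_iv,0→∞ = 56.8275 + 5.340 = 62.1675 µg/mL·hr
Trapezoidal AUC_0→4.25 (rectal suppository):
  [0→0.5]: (0.00+3.34)/2 × 0.5 = 0.835
  [0.5→3.5]: (3.34+5.28)/2 × 3 = 12.93
  [3.5→4]: (5.28+4.89)/2 × 0.5 = 2.5425
  [4→4.25]: (4.89+4.70)/2 × 0.25 = 1.19875
  Sum = 17.50625 µg/mL·hr
rectal suppository tail: 4.70/0.191 = 24.607; AUC_ev,0→∞ = 17.50625 + 24.607 = 42.11325 µg/mL·hr
F = (AUC_ev/D_ev)/(AUC_iv/D_iv) = (42.11325/20)/(62.1675/20) = 2.1056625/3.108375 = 0.6774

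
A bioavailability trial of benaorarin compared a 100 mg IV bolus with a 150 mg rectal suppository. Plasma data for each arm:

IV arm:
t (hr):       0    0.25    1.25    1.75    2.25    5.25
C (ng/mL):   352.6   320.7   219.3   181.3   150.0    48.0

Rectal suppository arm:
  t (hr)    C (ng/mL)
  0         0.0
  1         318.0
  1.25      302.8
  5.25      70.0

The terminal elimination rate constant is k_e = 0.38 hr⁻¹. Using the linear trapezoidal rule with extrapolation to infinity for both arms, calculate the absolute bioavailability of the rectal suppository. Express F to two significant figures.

F = 0.81

Trapezoidal AUC_0→5.25 (IV):
  [0→0.25]: (352.6+320.7)/2 × 0.25 = 84.1625
  [0.25→1.25]: (320.7+219.3)/2 × 1 = 270.0
  [1.25→1.75]: (219.3+181.3)/2 × 0.5 = 100.15
  [1.75→2.25]: (181.3+150.0)/2 × 0.5 = 82.825
  [2.25→5.25]: (150.0+48.0)/2 × 3 = 297.0
  Sum = 834.1375 ng/mL·hr
IV tail: 48.0/0.38 = 126.316; AUC_iv,0→∞ = 834.1375 + 126.316 = 960.4535 ng/mL·hr
Trapezoidal AUC_0→5.25 (rectal suppository):
  [0→1]: (0.0+318.0)/2 × 1 = 159.0
  [1→1.25]: (318.0+302.8)/2 × 0.25 = 77.6
  [1.25→5.25]: (302.8+70.0)/2 × 4 = 745.6
  Sum = 982.2 ng/mL·hr
rectal suppository tail: 70.0/0.38 = 184.211; AUC_ev,0→∞ = 982.2 + 184.211 = 1166.411 ng/mL·hr
F = (AUC_ev/D_ev)/(AUC_iv/D_iv) = (1166.411/150)/(960.4535/100) = 7.77607/9.604535 = 0.8096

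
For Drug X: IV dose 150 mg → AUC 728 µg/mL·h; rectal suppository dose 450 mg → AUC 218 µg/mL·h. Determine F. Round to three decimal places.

F = 0.100

F = (AUC_ev / D_ev) / (AUC_iv / D_iv)
  = (218/450) / (728/150)
  = 0.484444 / 4.85333 = 0.0998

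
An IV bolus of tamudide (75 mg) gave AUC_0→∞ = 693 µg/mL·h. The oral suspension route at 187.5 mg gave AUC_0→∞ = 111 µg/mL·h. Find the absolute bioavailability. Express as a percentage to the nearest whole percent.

F = (AUC_ev / D_ev) / (AUC_iv / D_iv)
  = (111/187.5) / (693/75)
  = 0.592 / 9.24 = 0.0641
  = 6.41%

F = 6%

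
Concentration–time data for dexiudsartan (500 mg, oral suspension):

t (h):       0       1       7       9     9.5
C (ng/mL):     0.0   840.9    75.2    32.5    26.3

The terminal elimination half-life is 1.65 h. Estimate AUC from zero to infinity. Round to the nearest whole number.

AUC = 3354 ng/mL·h

Trapezoidal AUC_0→9.5:
  [0→1]: (0.0+840.9)/2 × 1 = 420.45
  [1→7]: (840.9+75.2)/2 × 6 = 2748.3
  [7→9]: (75.2+32.5)/2 × 2 = 107.7
  [9→9.5]: (32.5+26.3)/2 × 0.5 = 14.7
  Sum = 3291.15 ng/mL·h
k_e = ln2 / t½ = 0.693147 / 1.65 = 0.4201 h^-1
Extrapolated tail: C_last / k_e = 26.3 / 0.4201 = 62.604
AUC_0→∞ = 3291.15 + 62.604 = 3353.754 ng/mL·h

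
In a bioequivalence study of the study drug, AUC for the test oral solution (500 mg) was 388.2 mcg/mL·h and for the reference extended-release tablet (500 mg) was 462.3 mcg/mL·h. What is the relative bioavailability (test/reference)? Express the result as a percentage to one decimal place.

F_rel = 84.0%

F_rel = (AUC_test/D_test) / (AUC_ref/D_ref)
      = (388.2/500) / (462.3/500)
      = 0.7764 / 0.9246 = 0.8397 = 83.97%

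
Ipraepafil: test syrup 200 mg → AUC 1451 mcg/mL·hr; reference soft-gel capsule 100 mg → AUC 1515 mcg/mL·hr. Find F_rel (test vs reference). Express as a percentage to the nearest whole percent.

F_rel = 48%

F_rel = (AUC_test/D_test) / (AUC_ref/D_ref)
      = (1451/200) / (1515/100)
      = 7.255 / 15.15 = 0.4789 = 47.89%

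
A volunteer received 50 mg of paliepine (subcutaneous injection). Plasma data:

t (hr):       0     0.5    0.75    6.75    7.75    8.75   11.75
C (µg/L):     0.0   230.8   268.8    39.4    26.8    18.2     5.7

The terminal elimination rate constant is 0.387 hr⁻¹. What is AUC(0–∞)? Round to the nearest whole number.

AUC = 1151 µg/L·hr

Trapezoidal AUC_0→11.75:
  [0→0.5]: (0.0+230.8)/2 × 0.5 = 57.7
  [0.5→0.75]: (230.8+268.8)/2 × 0.25 = 62.45
  [0.75→6.75]: (268.8+39.4)/2 × 6 = 924.6
  [6.75→7.75]: (39.4+26.8)/2 × 1 = 33.1
  [7.75→8.75]: (26.8+18.2)/2 × 1 = 22.5
  [8.75→11.75]: (18.2+5.7)/2 × 3 = 35.85
  Sum = 1136.2 µg/L·hr
Extrapolated tail: C_last / k_e = 5.7 / 0.387 = 14.729
AUC_0→∞ = 1136.2 + 14.729 = 1150.929 µg/L·hr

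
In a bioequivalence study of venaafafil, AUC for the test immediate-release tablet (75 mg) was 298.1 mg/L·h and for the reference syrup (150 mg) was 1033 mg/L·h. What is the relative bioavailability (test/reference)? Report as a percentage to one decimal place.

F_rel = (AUC_test/D_test) / (AUC_ref/D_ref)
      = (298.1/75) / (1033/150)
      = 3.97467 / 6.88667 = 0.5772 = 57.72%

F_rel = 57.7%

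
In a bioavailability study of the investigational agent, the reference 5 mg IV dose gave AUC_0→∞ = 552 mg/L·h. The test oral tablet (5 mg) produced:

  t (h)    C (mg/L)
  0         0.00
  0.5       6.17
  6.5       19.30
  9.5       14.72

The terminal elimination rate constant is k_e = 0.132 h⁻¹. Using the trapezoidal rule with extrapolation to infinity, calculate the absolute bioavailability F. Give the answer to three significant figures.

Trapezoidal AUC_0→9.5 (oral tablet):
  [0→0.5]: (0.00+6.17)/2 × 0.5 = 1.5425
  [0.5→6.5]: (6.17+19.30)/2 × 6 = 76.41
  [6.5→9.5]: (19.30+14.72)/2 × 3 = 51.03
  Sum = 128.9825 mg/L·h
Tail: C_last/k_e = 14.72/0.132 = 111.515
AUC_0→∞ (oral tablet) = 128.9825 + 111.515 = 240.4975 mg/L·h
F = (AUC_ev/D_ev)/(AUC_iv/D_iv) = (240.4975/5)/(552/5) = 48.0995/110.4 = 0.4357

F = 0.436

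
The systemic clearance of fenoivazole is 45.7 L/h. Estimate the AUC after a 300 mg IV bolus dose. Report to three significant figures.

AUC_0→∞ = Dose_iv / CL
        = 300 / 45.7 = 6.56455 mg/L·h

AUC = 6.56 mg/L·h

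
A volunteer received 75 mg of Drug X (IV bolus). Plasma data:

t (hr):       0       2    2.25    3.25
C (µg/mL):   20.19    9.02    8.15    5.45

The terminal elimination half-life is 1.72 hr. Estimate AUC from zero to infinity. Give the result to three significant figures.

AUC = 51.7 µg/mL·hr

Trapezoidal AUC_0→3.25:
  [0→2]: (20.19+9.02)/2 × 2 = 29.21
  [2→2.25]: (9.02+8.15)/2 × 0.25 = 2.14625
  [2.25→3.25]: (8.15+5.45)/2 × 1 = 6.8
  Sum = 38.15625 µg/mL·hr
k_e = ln2 / t½ = 0.693147 / 1.72 = 0.4030 hr^-1
Extrapolated tail: C_last / k_e = 5.45 / 0.403 = 13.524
AUC_0→∞ = 38.15625 + 13.524 = 51.68025 µg/mL·hr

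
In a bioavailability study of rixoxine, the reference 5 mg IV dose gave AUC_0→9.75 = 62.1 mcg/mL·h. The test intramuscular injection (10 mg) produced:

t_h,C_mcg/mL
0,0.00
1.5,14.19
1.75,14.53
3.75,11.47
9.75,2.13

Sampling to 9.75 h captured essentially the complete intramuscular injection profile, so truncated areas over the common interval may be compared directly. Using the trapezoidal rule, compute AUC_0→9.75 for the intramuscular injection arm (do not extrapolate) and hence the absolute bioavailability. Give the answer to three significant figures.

F = 0.652

Trapezoidal AUC_0→9.75 (intramuscular injection):
  [0→1.5]: (0.00+14.19)/2 × 1.5 = 10.6425
  [1.5→1.75]: (14.19+14.53)/2 × 0.25 = 3.59
  [1.75→3.75]: (14.53+11.47)/2 × 2 = 26.0
  [3.75→9.75]: (11.47+2.13)/2 × 6 = 40.8
  Sum = 81.0325 mcg/mL·h
F = (AUC_ev/D_ev)/(AUC_iv/D_iv) = (81.0325/10)/(62.1/5) = 8.10325/12.42 = 0.6524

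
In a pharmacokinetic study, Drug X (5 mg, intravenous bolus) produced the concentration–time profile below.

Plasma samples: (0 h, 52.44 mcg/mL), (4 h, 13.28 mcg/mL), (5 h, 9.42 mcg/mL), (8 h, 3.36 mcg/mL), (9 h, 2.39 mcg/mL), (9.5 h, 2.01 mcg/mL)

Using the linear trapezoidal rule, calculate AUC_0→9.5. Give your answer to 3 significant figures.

AUC = 166 mcg/mL·h

Trapezoidal AUC_0→9.5:
  [0→4]: (52.44+13.28)/2 × 4 = 131.44
  [4→5]: (13.28+9.42)/2 × 1 = 11.35
  [5→8]: (9.42+3.36)/2 × 3 = 19.17
  [8→9]: (3.36+2.39)/2 × 1 = 2.875
  [9→9.5]: (2.39+2.01)/2 × 0.5 = 1.1
  Sum = 165.935 mcg/mL·h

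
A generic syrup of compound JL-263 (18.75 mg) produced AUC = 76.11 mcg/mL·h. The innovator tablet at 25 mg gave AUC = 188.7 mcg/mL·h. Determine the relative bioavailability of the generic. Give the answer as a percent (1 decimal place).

F_rel = 53.8%

F_rel = (AUC_test/D_test) / (AUC_ref/D_ref)
      = (76.11/18.75) / (188.7/25)
      = 4.0592 / 7.548 = 0.5378 = 53.78%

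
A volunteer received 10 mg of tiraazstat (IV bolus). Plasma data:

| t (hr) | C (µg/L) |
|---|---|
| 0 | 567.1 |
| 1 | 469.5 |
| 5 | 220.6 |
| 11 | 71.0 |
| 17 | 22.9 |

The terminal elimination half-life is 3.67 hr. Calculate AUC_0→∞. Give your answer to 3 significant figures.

Trapezoidal AUC_0→17:
  [0→1]: (567.1+469.5)/2 × 1 = 518.3
  [1→5]: (469.5+220.6)/2 × 4 = 1380.2
  [5→11]: (220.6+71.0)/2 × 6 = 874.8
  [11→17]: (71.0+22.9)/2 × 6 = 281.7
  Sum = 3055.0 µg/L·hr
k_e = ln2 / t½ = 0.693147 / 3.67 = 0.1889 hr^-1
Extrapolated tail: C_last / k_e = 22.9 / 0.1889 = 121.228
AUC_0→∞ = 3055.0 + 121.228 = 3176.228 µg/L·hr

AUC = 3180 µg/L·hr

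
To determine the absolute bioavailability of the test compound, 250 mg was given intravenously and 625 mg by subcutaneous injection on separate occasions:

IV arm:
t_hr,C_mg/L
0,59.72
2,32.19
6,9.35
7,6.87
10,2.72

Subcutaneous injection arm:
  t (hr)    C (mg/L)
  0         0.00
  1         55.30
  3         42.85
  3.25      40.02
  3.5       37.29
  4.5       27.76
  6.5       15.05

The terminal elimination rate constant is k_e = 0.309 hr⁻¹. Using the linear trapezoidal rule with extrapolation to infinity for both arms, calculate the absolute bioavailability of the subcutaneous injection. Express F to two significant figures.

Trapezoidal AUC_0→10 (IV):
  [0→2]: (59.72+32.19)/2 × 2 = 91.91
  [2→6]: (32.19+9.35)/2 × 4 = 83.08
  [6→7]: (9.35+6.87)/2 × 1 = 8.11
  [7→10]: (6.87+2.72)/2 × 3 = 14.385
  Sum = 197.485 mg/L·hr
IV tail: 2.72/0.309 = 8.803; AUC_iv,0→∞ = 197.485 + 8.803 = 206.288 mg/L·hr
Trapezoidal AUC_0→6.5 (subcutaneous injection):
  [0→1]: (0.00+55.30)/2 × 1 = 27.65
  [1→3]: (55.30+42.85)/2 × 2 = 98.15
  [3→3.25]: (42.85+40.02)/2 × 0.25 = 10.35875
  [3.25→3.5]: (40.02+37.29)/2 × 0.25 = 9.66375
  [3.5→4.5]: (37.29+27.76)/2 × 1 = 32.525
  [4.5→6.5]: (27.76+15.05)/2 × 2 = 42.81
  Sum = 221.1575 mg/L·hr
subcutaneous injection tail: 15.05/0.309 = 48.706; AUC_ev,0→∞ = 221.1575 + 48.706 = 269.8635 mg/L·hr
F = (AUC_ev/D_ev)/(AUC_iv/D_iv) = (269.8635/625)/(206.288/250) = 0.4317816/0.825152 = 0.5233

F = 0.52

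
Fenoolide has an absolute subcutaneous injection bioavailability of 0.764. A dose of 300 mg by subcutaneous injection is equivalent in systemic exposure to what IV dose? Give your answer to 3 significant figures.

Systemic exposure from an extravascular dose = F × D_ev, so the equivalent IV dose is F × D_ev.
D_iv = F × D_ev = 0.764 × 300 = 229.2 mg

D_iv = 229 mg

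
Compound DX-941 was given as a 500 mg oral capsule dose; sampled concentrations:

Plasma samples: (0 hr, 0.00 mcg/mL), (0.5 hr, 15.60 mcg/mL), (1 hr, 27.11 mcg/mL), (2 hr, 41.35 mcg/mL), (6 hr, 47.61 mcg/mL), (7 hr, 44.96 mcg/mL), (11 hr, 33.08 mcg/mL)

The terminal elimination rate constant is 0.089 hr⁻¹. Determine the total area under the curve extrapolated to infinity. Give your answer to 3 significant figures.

AUC = 801 mcg/mL·hr

Trapezoidal AUC_0→11:
  [0→0.5]: (0.00+15.60)/2 × 0.5 = 3.9
  [0.5→1]: (15.60+27.11)/2 × 0.5 = 10.6775
  [1→2]: (27.11+41.35)/2 × 1 = 34.23
  [2→6]: (41.35+47.61)/2 × 4 = 177.92
  [6→7]: (47.61+44.96)/2 × 1 = 46.285
  [7→11]: (44.96+33.08)/2 × 4 = 156.08
  Sum = 429.0925 mcg/mL·hr
Extrapolated tail: C_last / k_e = 33.08 / 0.089 = 371.685
AUC_0→∞ = 429.0925 + 371.685 = 800.7775 mcg/mL·hr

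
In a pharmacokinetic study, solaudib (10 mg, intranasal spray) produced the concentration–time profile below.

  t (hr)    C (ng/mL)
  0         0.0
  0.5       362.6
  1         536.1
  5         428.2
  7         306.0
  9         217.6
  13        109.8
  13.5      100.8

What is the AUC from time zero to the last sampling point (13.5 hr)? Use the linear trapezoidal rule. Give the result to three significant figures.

AUC = 4210 ng/mL·hr

Trapezoidal AUC_0→13.5:
  [0→0.5]: (0.0+362.6)/2 × 0.5 = 90.65
  [0.5→1]: (362.6+536.1)/2 × 0.5 = 224.675
  [1→5]: (536.1+428.2)/2 × 4 = 1928.6
  [5→7]: (428.2+306.0)/2 × 2 = 734.2
  [7→9]: (306.0+217.6)/2 × 2 = 523.6
  [9→13]: (217.6+109.8)/2 × 4 = 654.8
  [13→13.5]: (109.8+100.8)/2 × 0.5 = 52.65
  Sum = 4209.175 ng/mL·hr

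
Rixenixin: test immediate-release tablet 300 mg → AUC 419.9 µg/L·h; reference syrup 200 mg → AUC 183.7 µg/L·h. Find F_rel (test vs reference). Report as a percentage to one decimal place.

F_rel = 152.4%

F_rel = (AUC_test/D_test) / (AUC_ref/D_ref)
      = (419.9/300) / (183.7/200)
      = 1.39967 / 0.9185 = 1.5239 = 152.39%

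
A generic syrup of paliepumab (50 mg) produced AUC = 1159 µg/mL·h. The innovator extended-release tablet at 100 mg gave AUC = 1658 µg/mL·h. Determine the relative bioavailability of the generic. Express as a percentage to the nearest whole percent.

F_rel = 140%

F_rel = (AUC_test/D_test) / (AUC_ref/D_ref)
      = (1159/50) / (1658/100)
      = 23.18 / 16.58 = 1.3981 = 139.81%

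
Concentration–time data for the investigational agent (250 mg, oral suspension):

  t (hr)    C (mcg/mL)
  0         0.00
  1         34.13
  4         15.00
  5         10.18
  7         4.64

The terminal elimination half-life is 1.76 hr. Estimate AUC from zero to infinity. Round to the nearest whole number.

Trapezoidal AUC_0→7:
  [0→1]: (0.00+34.13)/2 × 1 = 17.065
  [1→4]: (34.13+15.00)/2 × 3 = 73.695
  [4→5]: (15.00+10.18)/2 × 1 = 12.59
  [5→7]: (10.18+4.64)/2 × 2 = 14.82
  Sum = 118.17 mcg/mL·hr
k_e = ln2 / t½ = 0.693147 / 1.76 = 0.3938 hr^-1
Extrapolated tail: C_last / k_e = 4.64 / 0.3938 = 11.783
AUC_0→∞ = 118.17 + 11.783 = 129.953 mcg/mL·hr

AUC = 130 mcg/mL·hr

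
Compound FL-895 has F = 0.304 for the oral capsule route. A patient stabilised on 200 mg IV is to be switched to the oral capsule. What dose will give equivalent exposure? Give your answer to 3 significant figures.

D_oral = 658 mg

For equal systemic exposure: F × D_ev = D_iv
D_ev = D_iv / F = 200 / 0.304 = 657.895 mg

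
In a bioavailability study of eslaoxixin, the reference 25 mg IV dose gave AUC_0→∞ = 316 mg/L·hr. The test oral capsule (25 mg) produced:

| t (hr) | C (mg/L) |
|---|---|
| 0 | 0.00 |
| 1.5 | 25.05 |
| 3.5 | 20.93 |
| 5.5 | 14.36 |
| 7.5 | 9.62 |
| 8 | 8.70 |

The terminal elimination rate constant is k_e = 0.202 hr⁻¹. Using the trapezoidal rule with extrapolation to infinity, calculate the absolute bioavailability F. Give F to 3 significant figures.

F = 0.543

Trapezoidal AUC_0→8 (oral capsule):
  [0→1.5]: (0.00+25.05)/2 × 1.5 = 18.7875
  [1.5→3.5]: (25.05+20.93)/2 × 2 = 45.98
  [3.5→5.5]: (20.93+14.36)/2 × 2 = 35.29
  [5.5→7.5]: (14.36+9.62)/2 × 2 = 23.98
  [7.5→8]: (9.62+8.70)/2 × 0.5 = 4.58
  Sum = 128.6175 mg/L·hr
Tail: C_last/k_e = 8.70/0.202 = 43.069
AUC_0→∞ (oral capsule) = 128.6175 + 43.069 = 171.6865 mg/L·hr
F = (AUC_ev/D_ev)/(AUC_iv/D_iv) = (171.6865/25)/(316/25) = 6.86746/12.64 = 0.5433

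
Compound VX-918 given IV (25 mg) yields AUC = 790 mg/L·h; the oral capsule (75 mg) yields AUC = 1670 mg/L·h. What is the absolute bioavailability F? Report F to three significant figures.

F = (AUC_ev / D_ev) / (AUC_iv / D_iv)
  = (1670/75) / (790/25)
  = 22.2667 / 31.6 = 0.7046

F = 0.705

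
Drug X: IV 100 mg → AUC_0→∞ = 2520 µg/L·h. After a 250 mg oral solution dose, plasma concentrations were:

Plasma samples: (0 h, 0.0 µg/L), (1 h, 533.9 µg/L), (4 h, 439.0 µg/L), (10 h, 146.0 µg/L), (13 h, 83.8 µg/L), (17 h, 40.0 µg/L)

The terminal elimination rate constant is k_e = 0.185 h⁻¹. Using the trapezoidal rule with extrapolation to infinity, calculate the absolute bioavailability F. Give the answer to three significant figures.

F = 0.681

Trapezoidal AUC_0→17 (oral solution):
  [0→1]: (0.0+533.9)/2 × 1 = 266.95
  [1→4]: (533.9+439.0)/2 × 3 = 1459.35
  [4→10]: (439.0+146.0)/2 × 6 = 1755.0
  [10→13]: (146.0+83.8)/2 × 3 = 344.7
  [13→17]: (83.8+40.0)/2 × 4 = 247.6
  Sum = 4073.6 µg/L·h
Tail: C_last/k_e = 40.0/0.185 = 216.216
AUC_0→∞ (oral solution) = 4073.6 + 216.216 = 4289.816 µg/L·h
F = (AUC_ev/D_ev)/(AUC_iv/D_iv) = (4289.816/250)/(2520/100) = 17.159264/25.2 = 0.6809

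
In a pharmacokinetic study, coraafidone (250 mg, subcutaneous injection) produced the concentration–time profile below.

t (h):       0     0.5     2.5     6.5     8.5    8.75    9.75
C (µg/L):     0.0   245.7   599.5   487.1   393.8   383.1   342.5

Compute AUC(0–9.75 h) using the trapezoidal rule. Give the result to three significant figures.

Trapezoidal AUC_0→9.75:
  [0→0.5]: (0.0+245.7)/2 × 0.5 = 61.425
  [0.5→2.5]: (245.7+599.5)/2 × 2 = 845.2
  [2.5→6.5]: (599.5+487.1)/2 × 4 = 2173.2
  [6.5→8.5]: (487.1+393.8)/2 × 2 = 880.9
  [8.5→8.75]: (393.8+383.1)/2 × 0.25 = 97.1125
  [8.75→9.75]: (383.1+342.5)/2 × 1 = 362.8
  Sum = 4420.6375 µg/L·h

AUC = 4420 µg/L·h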